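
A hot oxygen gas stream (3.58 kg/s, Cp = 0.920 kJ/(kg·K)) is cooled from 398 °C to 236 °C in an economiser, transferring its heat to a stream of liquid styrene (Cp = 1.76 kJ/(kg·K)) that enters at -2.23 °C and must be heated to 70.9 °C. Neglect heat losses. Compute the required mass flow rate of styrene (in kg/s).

Heat released by hot stream: Q = 3.58 × 0.920 × (398 − 236) = 533.56 kJ/s
Energy balance on cold side (adiabatic exchanger): Q = ṁ_c·Cp_c·(T_c,out − T_c,in)
ṁ_c = 533.56 / [1.76 × (70.9 − -2.23)] = 4.1455 kg/s

ṁ_c = 4.15 kg/s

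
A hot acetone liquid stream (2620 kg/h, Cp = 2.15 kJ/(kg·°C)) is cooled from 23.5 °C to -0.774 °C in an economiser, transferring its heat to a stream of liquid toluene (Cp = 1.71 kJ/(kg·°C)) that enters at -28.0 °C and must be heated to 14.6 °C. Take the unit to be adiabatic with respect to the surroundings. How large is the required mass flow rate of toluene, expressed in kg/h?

Heat released by hot stream: Q = 2620 × 2.15 × (23.5 − -0.774) = 136740 kJ/h
Energy balance on cold side (adiabatic exchanger): Q = ṁ_c·Cp_c·(T_c,out − T_c,in)
ṁ_c = 136740 / [1.71 × (14.6 − -28.0)] = 1877 kg/h

ṁ_c = 1880 kg/h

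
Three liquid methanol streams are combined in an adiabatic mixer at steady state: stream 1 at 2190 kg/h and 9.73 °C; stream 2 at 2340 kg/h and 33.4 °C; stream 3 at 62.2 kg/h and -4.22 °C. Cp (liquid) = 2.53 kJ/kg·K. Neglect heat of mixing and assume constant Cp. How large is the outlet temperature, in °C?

Energy balance with Q = 0: Σ ṁᵢCp,ᵢ(T_out − Tᵢ) = 0
Σ ṁᵢCp,ᵢTᵢ = 2190×2.53×9.73 + 2340×2.53×33.4 + 62.2×2.53×-4.22 = 250980
Σ ṁᵢCp,ᵢ = 2190×2.53 + 2340×2.53 + 62.2×2.53 = 11618
T_out = 250980 / 11618 = 21.602 °C

T_out = 21.6 °C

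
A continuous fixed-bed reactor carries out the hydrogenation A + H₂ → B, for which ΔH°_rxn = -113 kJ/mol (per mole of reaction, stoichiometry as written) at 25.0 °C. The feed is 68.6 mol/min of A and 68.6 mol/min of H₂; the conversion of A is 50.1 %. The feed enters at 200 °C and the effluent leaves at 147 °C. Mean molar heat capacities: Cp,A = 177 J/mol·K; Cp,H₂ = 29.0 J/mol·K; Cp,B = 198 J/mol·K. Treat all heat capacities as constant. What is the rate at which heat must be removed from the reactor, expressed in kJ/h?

Extent of reaction ξ = 0.501 × 68.6 = 34.369 mol/min
Reaction term: ξ·ΔH°_rxn = 34.369 × -113 = -3883.7 kJ/min
Sensible, feed 200→25 °C: -2473 kJ/min
Outlet flows (mol/min): A 34.231, H₂ 34.231, B 34.369
Sensible, products 25→147 °C: 1690.5 kJ/min
Q = ΔH = -4666.2 kJ/min = -77.77 kW
Heat removed = 279970 kJ/h

Q_out = 280000 kJ/h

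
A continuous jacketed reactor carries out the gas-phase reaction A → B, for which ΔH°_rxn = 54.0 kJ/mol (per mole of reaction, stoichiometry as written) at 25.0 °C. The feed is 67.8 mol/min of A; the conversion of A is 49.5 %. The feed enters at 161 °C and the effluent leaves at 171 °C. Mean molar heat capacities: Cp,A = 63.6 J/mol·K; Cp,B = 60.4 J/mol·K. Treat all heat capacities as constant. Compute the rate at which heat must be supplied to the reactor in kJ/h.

Extent of reaction ξ = 0.495 × 67.8 = 33.561 mol/min
Reaction term: ξ·ΔH°_rxn = 33.561 × 54.0 = 1812.3 kJ/min
Sensible, feed 161→25 °C: -586.44 kJ/min
Outlet flows (mol/min): A 34.239, B 33.561
Sensible, products 25→171 °C: 613.88 kJ/min
Q = ΔH = 1839.7 kJ/min = 30.662 kW
Heat supplied = 110380 kJ/h

Q_in = 110000 kJ/h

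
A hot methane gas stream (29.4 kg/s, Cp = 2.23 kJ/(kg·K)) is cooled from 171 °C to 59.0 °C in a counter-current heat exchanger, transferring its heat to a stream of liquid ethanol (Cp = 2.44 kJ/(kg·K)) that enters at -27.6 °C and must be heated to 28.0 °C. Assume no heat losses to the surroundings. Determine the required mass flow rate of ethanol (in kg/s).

ṁ_c = 54.1 kg/s

Heat released by hot stream: Q = 29.4 × 2.23 × (171 − 59.0) = 7342.9 kJ/s
Energy balance on cold side (adiabatic exchanger): Q = ṁ_c·Cp_c·(T_c,out − T_c,in)
ṁ_c = 7342.9 / [2.44 × (28.0 − -27.6)] = 54.126 kg/s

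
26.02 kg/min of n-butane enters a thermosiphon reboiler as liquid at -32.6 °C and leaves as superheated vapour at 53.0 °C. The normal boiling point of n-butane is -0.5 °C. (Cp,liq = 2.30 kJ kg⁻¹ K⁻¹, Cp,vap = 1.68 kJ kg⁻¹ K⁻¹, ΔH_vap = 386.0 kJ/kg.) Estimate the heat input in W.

Q = 238000 W

liquid -32.6→-0.5 °C: 73.83 kJ/kg
vaporisation at -0.5 °C: 386 kJ/kg
vapour -0.5→53.0 °C: 89.88 kJ/kg
Δh = 73.83 + 386 + 89.88 = 549.71 kJ/kg
Q = ṁ·Δh = 26.02 kg/min × 549.71 kJ/kg = 14303 kJ/min
|Q| = 238.39 kW = 238390 W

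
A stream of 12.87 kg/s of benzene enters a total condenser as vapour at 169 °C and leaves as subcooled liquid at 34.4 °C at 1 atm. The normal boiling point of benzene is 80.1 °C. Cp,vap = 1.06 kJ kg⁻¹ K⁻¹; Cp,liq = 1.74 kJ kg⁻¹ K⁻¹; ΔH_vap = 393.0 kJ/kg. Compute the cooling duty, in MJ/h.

vapour 169→80.1 °C: -94.234 kJ/kg
condensation at 80.1 °C: -393 kJ/kg
liquid 80.1→34.4 °C: -79.518 kJ/kg
Δh = -94.234 + -393 + -79.518 = -566.75 kJ/kg
Q = ṁ·Δh = 12.87 kg/s × -566.75 kJ/kg = -7294.1 kJ/s
|Q| = 7294.1 kW = 26259 MJ/h

Q_c = 26300 MJ/h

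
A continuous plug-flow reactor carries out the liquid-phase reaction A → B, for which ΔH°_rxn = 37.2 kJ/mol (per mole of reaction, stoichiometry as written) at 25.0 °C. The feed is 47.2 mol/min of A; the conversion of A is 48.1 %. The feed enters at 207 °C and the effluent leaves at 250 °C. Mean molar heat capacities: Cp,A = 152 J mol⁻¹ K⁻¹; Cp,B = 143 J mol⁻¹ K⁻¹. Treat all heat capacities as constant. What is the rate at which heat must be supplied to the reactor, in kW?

Q_in = 18.5 kW

Extent of reaction ξ = 0.481 × 47.2 = 22.703 mol/min
Reaction term: ξ·ΔH°_rxn = 22.703 × 37.2 = 844.56 kJ/min
Sensible, feed 207→25 °C: -1305.7 kJ/min
Outlet flows (mol/min): A 24.497, B 22.703
Sensible, products 25→250 °C: 1568.3 kJ/min
Q = ΔH = 1107.1 kJ/min = 18.451 kW
Heat supplied = 18.451 kW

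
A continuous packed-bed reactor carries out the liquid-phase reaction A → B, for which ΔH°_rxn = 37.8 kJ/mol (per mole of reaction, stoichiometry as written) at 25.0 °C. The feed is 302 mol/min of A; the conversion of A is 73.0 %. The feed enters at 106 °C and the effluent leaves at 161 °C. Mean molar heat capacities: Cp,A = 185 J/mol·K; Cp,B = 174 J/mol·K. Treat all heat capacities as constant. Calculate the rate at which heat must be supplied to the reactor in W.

Q_in = 185000 W

Extent of reaction ξ = 0.730 × 302 = 220.46 mol/min
Reaction term: ξ·ΔH°_rxn = 220.46 × 37.8 = 8333.4 kJ/min
Sensible, feed 106→25 °C: -4525.5 kJ/min
Outlet flows (mol/min): A 81.54, B 220.46
Sensible, products 25→161 °C: 7268.5 kJ/min
Q = ΔH = 11076 kJ/min = 184.61 kW
Heat supplied = 184610 W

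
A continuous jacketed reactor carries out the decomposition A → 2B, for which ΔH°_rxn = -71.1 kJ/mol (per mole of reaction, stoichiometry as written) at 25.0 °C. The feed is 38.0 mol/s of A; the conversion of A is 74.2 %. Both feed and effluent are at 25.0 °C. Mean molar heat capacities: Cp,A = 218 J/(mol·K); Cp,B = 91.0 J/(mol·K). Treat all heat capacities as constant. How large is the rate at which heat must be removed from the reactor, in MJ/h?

Q_out = 7220 MJ/h

Extent of reaction ξ = 0.742 × 38.0 = 28.196 mol/s
Reaction term: ξ·ΔH°_rxn = 28.196 × -71.1 = -2004.7 kJ/s
Q = ΔH = -2004.7 kJ/s = -2004.7 kW
Heat removed = 7217 MJ/h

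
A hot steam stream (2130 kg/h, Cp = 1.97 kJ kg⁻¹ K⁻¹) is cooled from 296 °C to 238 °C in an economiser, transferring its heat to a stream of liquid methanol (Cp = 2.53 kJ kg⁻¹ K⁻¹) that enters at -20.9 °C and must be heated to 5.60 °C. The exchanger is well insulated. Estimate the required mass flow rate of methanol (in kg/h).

ṁ_c = 3630 kg/h

Heat released by hot stream: Q = 2130 × 1.97 × (296 − 238) = 243370 kJ/h
Energy balance on cold side (adiabatic exchanger): Q = ṁ_c·Cp_c·(T_c,out − T_c,in)
ṁ_c = 243370 / [2.53 × (5.60 − -20.9)] = 3630 kg/h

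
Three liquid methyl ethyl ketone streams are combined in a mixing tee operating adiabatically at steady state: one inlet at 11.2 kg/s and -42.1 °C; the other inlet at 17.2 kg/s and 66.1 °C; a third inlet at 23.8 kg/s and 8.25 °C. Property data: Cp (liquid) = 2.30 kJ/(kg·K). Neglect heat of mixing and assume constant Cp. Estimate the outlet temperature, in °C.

Adiabatic, steady state ⇒ Σ ṁᵢCp,ᵢ(T_out − Tᵢ) = 0
Σ ṁᵢCp,ᵢTᵢ = 11.2×2.30×-42.1 + 17.2×2.30×66.1 + 23.8×2.30×8.25 = 1982
Σ ṁᵢCp,ᵢ = 11.2×2.30 + 17.2×2.30 + 23.8×2.30 = 120.06
T_out = 1982 / 120.06 = 16.509 °C

T_out = 16.5 °C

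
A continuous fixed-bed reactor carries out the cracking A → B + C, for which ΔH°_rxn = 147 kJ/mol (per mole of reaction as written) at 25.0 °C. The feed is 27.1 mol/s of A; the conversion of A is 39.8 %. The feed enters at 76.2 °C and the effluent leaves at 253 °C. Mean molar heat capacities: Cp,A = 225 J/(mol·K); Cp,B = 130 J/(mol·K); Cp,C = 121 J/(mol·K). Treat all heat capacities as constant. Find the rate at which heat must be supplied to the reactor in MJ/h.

Q_in = 9820 MJ/h

Extent of reaction ξ = 0.398 × 27.1 = 10.786 mol/s
Reaction term: ξ·ΔH°_rxn = 10.786 × 147 = 1585.5 kJ/s
Sensible, feed 76.2→25 °C: -312.19 kJ/s
Outlet flows (mol/s): A 16.314, B 10.786, C 10.786
Sensible, products 25→253 °C: 1454.2 kJ/s
Q = ΔH = 2727.5 kJ/s = 2727.5 kW
Heat supplied = 9819 MJ/h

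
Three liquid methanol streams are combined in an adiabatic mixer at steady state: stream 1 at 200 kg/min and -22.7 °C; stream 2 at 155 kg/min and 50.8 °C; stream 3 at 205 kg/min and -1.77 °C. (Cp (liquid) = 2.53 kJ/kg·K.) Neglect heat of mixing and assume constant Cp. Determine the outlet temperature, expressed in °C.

Adiabatic, steady state ⇒ Σ ṁᵢCp,ᵢ(T_out − Tᵢ) = 0
T_out = Σ ṁᵢCp,ᵢTᵢ / Σ ṁᵢCp,ᵢ
      = 7517 / 1416.8 = 5.3056 °C

T_out = 5.31 °C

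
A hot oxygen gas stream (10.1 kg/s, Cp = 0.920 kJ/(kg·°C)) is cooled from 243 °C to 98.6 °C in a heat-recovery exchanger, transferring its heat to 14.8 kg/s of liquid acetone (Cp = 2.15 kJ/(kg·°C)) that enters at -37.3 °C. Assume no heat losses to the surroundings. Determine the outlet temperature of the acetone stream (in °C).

Heat released by hot stream: Q = 10.1 × 0.920 × (243 − 98.6) = 1341.8 kJ/s
Energy balance on cold side (adiabatic exchanger): Q = ṁ_c·Cp_c·(T_c,out − T_c,in)
T_c,out = -37.3 + 1341.8/(14.8 × 2.15) = 4.8673 °C

T_c,out = 4.87 °C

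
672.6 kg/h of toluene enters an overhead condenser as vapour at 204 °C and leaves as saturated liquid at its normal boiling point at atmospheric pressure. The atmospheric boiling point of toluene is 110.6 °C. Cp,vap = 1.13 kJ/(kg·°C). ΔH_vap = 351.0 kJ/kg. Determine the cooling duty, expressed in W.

Q_c = 85300 W

vapour 204→110.6 °C: -105.54 kJ/kg
condensation at 110.6 °C: -351 kJ/kg
Δh = -105.54 + -351 = -456.54 kJ/kg
Q = ṁ·Δh = 672.6 kg/h × -456.54 kJ/kg = -307070 kJ/h
|Q| = 85.297 kW = 85297 W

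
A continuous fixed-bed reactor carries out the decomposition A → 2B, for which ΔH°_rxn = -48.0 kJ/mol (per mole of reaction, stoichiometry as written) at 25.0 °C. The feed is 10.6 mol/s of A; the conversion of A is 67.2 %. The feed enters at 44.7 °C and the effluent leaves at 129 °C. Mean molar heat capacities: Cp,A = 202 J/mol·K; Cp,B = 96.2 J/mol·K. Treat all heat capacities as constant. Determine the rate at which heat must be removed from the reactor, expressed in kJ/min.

Q_out = 10100 kJ/min

Extent of reaction ξ = 0.672 × 10.6 = 7.1232 mol/s
Reaction term: ξ·ΔH°_rxn = 7.1232 × -48.0 = -341.91 kJ/s
Sensible, feed 44.7→25 °C: -42.182 kJ/s
Outlet flows (mol/s): A 3.4768, B 14.246
Sensible, products 25→129 °C: 215.57 kJ/s
Q = ΔH = -168.52 kJ/s = -168.52 kW
Heat removed = 10111 kJ/min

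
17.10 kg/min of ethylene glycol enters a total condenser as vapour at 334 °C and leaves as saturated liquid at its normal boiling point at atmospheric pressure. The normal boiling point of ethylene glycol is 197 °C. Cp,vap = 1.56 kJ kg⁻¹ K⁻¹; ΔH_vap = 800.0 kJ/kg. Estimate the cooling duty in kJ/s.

Q_c = 289 kJ/s

vapour 334→197 °C: -213.72 kJ/kg
condensation at 197 °C: -800 kJ/kg
Δh = -213.72 + -800 = -1013.7 kJ/kg
Q = ṁ·Δh = 17.10 kg/min × -1013.7 kJ/kg = -17335 kJ/min
|Q| = 288.91 kW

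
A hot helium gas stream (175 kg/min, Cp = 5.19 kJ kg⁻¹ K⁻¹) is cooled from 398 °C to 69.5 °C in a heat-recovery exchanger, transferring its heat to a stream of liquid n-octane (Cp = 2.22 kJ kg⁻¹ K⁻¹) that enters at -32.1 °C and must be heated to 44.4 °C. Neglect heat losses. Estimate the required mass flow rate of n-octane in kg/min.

Heat released by hot stream: Q = 175 × 5.19 × (398 − 69.5) = 298360 kJ/min
Energy balance on cold side (adiabatic exchanger): Q = ṁ_c·Cp_c·(T_c,out − T_c,in)
ṁ_c = 298360 / [2.22 × (44.4 − -32.1)] = 1756.8 kg/min

ṁ_c = 1760 kg/min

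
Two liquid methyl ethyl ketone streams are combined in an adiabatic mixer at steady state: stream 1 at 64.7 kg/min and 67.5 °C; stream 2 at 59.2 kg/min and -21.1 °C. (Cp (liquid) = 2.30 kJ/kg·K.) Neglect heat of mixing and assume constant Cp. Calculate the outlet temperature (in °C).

T_out = 25.2 °C

Energy balance with Q = 0: Σ ṁᵢCp,ᵢ(T_out − Tᵢ) = 0
T_out = Σ ṁᵢCp,ᵢTᵢ / Σ ṁᵢCp,ᵢ
      = 7171.7 / 284.97 = 25.167 °C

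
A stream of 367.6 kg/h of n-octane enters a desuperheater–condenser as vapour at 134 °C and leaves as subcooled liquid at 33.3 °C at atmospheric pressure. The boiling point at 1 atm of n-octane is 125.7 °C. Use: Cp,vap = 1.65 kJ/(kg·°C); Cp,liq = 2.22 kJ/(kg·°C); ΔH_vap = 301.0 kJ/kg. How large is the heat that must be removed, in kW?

vapour 134→125.7 °C: -13.695 kJ/kg
condensation at 125.7 °C: -301 kJ/kg
liquid 125.7→33.3 °C: -205.13 kJ/kg
Δh = -13.695 + -301 + -205.13 = -519.82 kJ/kg
Q = ṁ·Δh = 367.6 kg/h × -519.82 kJ/kg = -191090 kJ/h
|Q| = 53.08 kW

Q_c = 53.1 kW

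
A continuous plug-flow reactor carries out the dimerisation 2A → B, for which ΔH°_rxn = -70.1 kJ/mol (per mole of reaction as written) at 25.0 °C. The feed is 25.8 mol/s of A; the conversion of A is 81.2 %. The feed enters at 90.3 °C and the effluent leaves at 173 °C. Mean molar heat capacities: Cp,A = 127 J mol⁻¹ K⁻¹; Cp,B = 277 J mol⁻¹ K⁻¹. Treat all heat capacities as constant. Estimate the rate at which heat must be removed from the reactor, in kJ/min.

Q_out = 25700 kJ/min

Extent of reaction ξ = 0.812 × 25.8 / 2 = 10.475 mol/s
Reaction term: ξ·ΔH°_rxn = 10.475 × -70.1 = -734.28 kJ/s
Sensible, feed 90.3→25 °C: -213.96 kJ/s
Outlet flows (mol/s): A 4.8504, B 10.475
Sensible, products 25→173 °C: 520.59 kJ/s
Q = ΔH = -427.65 kJ/s = -427.65 kW
Heat removed = 25659 kJ/min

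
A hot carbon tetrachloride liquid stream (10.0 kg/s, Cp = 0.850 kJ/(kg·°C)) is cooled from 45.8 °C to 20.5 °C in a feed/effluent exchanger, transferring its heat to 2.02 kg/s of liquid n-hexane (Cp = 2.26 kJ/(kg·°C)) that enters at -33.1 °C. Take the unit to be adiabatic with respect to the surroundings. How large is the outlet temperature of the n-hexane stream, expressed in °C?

T_c,out = 14.0 °C

Heat released by hot stream: Q = 10.0 × 0.850 × (45.8 − 20.5) = 215.05 kJ/s
Energy balance on cold side (adiabatic exchanger): Q = ṁ_c·Cp_c·(T_c,out − T_c,in)
T_c,out = -33.1 + 215.05/(2.02 × 2.26) = 14.006 °C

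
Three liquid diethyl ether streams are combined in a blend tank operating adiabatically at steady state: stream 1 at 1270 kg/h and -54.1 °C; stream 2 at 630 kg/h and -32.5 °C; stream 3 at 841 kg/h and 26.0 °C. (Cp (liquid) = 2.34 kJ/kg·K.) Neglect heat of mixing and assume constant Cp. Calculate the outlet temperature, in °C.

No heat crosses the boundary, so H_out = H_in.
Σ ṁᵢCp,ᵢTᵢ = 1270×2.34×-54.1 + 630×2.34×-32.5 + 841×2.34×26.0 = -157520
Σ ṁᵢCp,ᵢ = 1270×2.34 + 630×2.34 + 841×2.34 = 6413.9
T_out = -157520 / 6413.9 = -24.559 °C

T_out = -24.6 °C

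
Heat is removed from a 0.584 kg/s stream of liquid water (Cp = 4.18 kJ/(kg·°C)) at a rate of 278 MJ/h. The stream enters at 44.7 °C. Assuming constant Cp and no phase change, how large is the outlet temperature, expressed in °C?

Q = 278 MJ/h = 77.222 kJ/s
ΔT = Q/(ṁ·Cp) = 77.222/(0.584×4.18) = 31.634 K
T_out = 44.7 − 31.634 = 13.066 °C

T_out = 13.1 °C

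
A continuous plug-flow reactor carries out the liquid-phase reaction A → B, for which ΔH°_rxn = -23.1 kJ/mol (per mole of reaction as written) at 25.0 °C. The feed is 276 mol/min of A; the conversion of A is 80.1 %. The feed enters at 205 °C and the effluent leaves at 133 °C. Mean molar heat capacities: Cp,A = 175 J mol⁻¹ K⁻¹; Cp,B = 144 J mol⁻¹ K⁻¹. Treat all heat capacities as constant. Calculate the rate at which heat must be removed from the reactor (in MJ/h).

Q_out = 559 MJ/h

Extent of reaction ξ = 0.801 × 276 = 221.08 mol/min
Reaction term: ξ·ΔH°_rxn = 221.08 × -23.1 = -5106.9 kJ/min
Sensible, feed 205→25 °C: -8694 kJ/min
Outlet flows (mol/min): A 54.924, B 221.08
Sensible, products 25→133 °C: 4476.2 kJ/min
Q = ΔH = -9324.6 kJ/min = -155.41 kW
Heat removed = 559.48 MJ/h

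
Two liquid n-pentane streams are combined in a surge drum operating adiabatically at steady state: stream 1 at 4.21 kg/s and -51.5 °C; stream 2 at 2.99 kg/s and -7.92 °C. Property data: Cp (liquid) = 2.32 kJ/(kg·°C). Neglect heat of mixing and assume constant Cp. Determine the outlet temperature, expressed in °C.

T_out = -33.4 °C

No heat crosses the boundary, so H_out = H_in.
T_out = Σ ṁᵢCp,ᵢTᵢ / Σ ṁᵢCp,ᵢ
      = -557.95 / 16.704 = -33.402 °C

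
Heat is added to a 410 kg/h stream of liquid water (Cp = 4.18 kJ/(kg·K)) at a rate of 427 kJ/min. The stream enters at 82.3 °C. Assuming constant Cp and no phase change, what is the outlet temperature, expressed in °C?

T_out = 97.2 °C

Q = 427 kJ/min = 25620 kJ/h
ΔT = Q/(ṁ·Cp) = 25620/(410×4.18) = 14.949 K
T_out = 82.3 + 14.949 = 97.249 °C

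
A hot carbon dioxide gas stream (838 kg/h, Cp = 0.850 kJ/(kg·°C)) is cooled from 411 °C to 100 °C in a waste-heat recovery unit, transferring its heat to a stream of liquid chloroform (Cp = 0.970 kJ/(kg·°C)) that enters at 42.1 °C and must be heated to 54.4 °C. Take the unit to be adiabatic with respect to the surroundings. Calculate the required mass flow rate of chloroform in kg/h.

Heat released by hot stream: Q = 838 × 0.850 × (411 − 100) = 221530 kJ/h
Energy balance on cold side (adiabatic exchanger): Q = ṁ_c·Cp_c·(T_c,out − T_c,in)
ṁ_c = 221530 / [0.970 × (54.4 − 42.1)] = 18567 kg/h

ṁ_c = 18600 kg/h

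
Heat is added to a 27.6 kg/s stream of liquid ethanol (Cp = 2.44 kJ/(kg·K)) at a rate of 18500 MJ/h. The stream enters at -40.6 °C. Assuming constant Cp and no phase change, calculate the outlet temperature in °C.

T_out = 35.7 °C

Q = 18500 MJ/h = 5138.9 kJ/s
ΔT = Q/(ṁ·Cp) = 5138.9/(27.6×2.44) = 76.308 K
T_out = -40.6 + 76.308 = 35.708 °C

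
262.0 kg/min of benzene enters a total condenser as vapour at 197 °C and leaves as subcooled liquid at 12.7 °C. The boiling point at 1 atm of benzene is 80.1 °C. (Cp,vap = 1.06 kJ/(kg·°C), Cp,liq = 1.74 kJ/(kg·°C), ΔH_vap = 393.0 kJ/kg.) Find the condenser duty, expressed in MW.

vapour 197→80.1 °C: -123.91 kJ/kg
condensation at 80.1 °C: -393 kJ/kg
liquid 80.1→12.7 °C: -117.28 kJ/kg
Δh = -123.91 + -393 + -117.28 = -634.19 kJ/kg
Q = ṁ·Δh = 262.0 kg/min × -634.19 kJ/kg = -166160 kJ/min
|Q| = 2769.3 kW = 2.7693 MW

Q_c = 2.77 MW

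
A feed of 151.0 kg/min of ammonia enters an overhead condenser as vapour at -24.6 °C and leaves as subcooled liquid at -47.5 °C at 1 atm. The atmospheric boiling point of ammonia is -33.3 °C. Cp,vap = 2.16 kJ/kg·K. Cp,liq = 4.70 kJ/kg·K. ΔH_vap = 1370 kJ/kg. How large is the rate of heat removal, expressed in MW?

vapour -24.6→-33.3 °C: -18.792 kJ/kg
condensation at -33.3 °C: -1370 kJ/kg
liquid -33.3→-47.5 °C: -66.74 kJ/kg
Δh = -18.792 + -1370 + -66.74 = -1455.5 kJ/kg
Q = ṁ·Δh = 151.0 kg/min × -1455.5 kJ/kg = -219790 kJ/min
|Q| = 3663.1 kW = 3.6631 MW

Q_c = 3.66 MW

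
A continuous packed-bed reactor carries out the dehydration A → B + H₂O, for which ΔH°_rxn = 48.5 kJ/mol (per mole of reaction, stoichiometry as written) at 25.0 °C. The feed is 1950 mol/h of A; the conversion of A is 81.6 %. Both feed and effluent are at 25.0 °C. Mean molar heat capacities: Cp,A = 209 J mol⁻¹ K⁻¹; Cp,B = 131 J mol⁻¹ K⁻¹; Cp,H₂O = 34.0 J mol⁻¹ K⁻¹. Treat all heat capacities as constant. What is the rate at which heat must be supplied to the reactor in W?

Q_in = 21400 W

Extent of reaction ξ = 0.816 × 1950 = 1591.2 mol/h
Reaction term: ξ·ΔH°_rxn = 1591.2 × 48.5 = 77173 kJ/h
Q = ΔH = 77173 kJ/h = 21.437 kW
Heat supplied = 21437 W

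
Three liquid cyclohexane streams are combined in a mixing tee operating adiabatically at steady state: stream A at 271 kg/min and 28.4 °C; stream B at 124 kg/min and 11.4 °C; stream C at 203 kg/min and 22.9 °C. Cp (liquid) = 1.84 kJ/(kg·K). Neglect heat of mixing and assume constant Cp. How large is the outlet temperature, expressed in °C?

T_out = 23.0 °C

Energy balance with Q = 0: Σ ṁᵢCp,ᵢ(T_out − Tᵢ) = 0
T_out = Σ ṁᵢCp,ᵢTᵢ / Σ ṁᵢCp,ᵢ
      = 25316 / 1100.3 = 23.008 °C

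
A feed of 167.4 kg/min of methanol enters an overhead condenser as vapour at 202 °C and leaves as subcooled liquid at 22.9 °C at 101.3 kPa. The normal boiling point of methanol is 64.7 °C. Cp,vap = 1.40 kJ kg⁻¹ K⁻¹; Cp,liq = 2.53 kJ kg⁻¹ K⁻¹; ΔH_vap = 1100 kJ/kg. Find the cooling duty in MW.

Q_c = 3.90 MW

vapour 202→64.7 °C: -192.22 kJ/kg
condensation at 64.7 °C: -1100 kJ/kg
liquid 64.7→22.9 °C: -105.75 kJ/kg
Δh = -192.22 + -1100 + -105.75 = -1398 kJ/kg
Q = ṁ·Δh = 167.4 kg/min × -1398 kJ/kg = -234020 kJ/min
|Q| = 3900.3 kW = 3.9003 MW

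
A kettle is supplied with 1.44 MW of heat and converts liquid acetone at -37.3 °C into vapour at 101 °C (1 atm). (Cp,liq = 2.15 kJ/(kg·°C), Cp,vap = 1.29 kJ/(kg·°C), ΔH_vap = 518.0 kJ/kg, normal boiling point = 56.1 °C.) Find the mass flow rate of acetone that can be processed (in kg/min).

ṁ = 111 kg/min

Δh = 2.15×(56.1−-37.3) + 518.0 + 1.29×(101−56.1) = 776.73 kJ/kg
Q = 1.44 MW = 1440 kJ/s = 86400 kJ/min
ṁ = Q/Δh = 86400 / 776.73 = 111.24 kg/min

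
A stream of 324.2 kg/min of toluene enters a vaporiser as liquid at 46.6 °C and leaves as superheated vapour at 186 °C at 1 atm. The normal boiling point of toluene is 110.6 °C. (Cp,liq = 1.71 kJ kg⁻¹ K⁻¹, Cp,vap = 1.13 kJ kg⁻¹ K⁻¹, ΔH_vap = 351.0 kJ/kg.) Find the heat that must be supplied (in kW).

liquid 46.6→110.6 °C: 109.44 kJ/kg
vaporisation at 110.6 °C: 351 kJ/kg
vapour 110.6→186 °C: 85.202 kJ/kg
Δh = 109.44 + 351 + 85.202 = 545.64 kJ/kg
Q = ṁ·Δh = 324.2 kg/min × 545.64 kJ/kg = 176900 kJ/min
|Q| = 2948.3 kW

Q = 2950 kW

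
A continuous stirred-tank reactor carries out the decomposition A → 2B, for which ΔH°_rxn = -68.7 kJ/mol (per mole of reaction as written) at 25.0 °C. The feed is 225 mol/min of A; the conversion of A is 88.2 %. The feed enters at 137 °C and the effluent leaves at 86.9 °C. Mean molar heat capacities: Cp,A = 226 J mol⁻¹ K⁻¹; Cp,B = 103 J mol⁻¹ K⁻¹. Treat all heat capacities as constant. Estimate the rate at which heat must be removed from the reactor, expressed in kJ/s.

Q_out = 274 kJ/s

Extent of reaction ξ = 0.882 × 225 = 198.45 mol/min
Reaction term: ξ·ΔH°_rxn = 198.45 × -68.7 = -13634 kJ/min
Sensible, feed 137→25 °C: -5695.2 kJ/min
Outlet flows (mol/min): A 26.55, B 396.9
Sensible, products 25→86.9 °C: 2901.9 kJ/min
Q = ΔH = -16427 kJ/min = -273.78 kW
Heat removed = 273.78 kJ/s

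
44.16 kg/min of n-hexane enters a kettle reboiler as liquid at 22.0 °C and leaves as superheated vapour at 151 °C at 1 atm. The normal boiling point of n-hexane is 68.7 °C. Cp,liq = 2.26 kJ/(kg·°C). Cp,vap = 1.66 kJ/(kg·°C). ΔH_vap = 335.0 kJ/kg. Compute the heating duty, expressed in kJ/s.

liquid 22.0→68.7 °C: 105.54 kJ/kg
vaporisation at 68.7 °C: 335 kJ/kg
vapour 68.7→151 °C: 136.62 kJ/kg
Δh = 105.54 + 335 + 136.62 = 577.16 kJ/kg
Q = ṁ·Δh = 44.16 kg/min × 577.16 kJ/kg = 25487 kJ/min
|Q| = 424.79 kW

Q = 425 kJ/s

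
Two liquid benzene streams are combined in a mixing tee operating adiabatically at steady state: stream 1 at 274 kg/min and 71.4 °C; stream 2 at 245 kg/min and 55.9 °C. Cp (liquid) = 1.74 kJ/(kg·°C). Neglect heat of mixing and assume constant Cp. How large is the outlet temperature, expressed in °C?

Adiabatic, steady state ⇒ Σ ṁᵢCp,ᵢ(T_out − Tᵢ) = 0
Σ ṁᵢCp,ᵢTᵢ = 274×1.74×71.4 + 245×1.74×55.9 = 57871
Σ ṁᵢCp,ᵢ = 274×1.74 + 245×1.74 = 903.06
T_out = 57871 / 903.06 = 64.083 °C

T_out = 64.1 °C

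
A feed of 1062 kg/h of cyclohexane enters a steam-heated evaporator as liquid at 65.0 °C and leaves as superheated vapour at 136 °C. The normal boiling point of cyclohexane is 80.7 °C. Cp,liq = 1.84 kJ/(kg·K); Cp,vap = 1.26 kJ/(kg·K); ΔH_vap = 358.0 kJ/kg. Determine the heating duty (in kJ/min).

Q = 8080 kJ/min

liquid 65.0→80.7 °C: 28.888 kJ/kg
vaporisation at 80.7 °C: 358 kJ/kg
vapour 80.7→136 °C: 69.678 kJ/kg
Δh = 28.888 + 358 + 69.678 = 456.57 kJ/kg
Q = ṁ·Δh = 1062 kg/h × 456.57 kJ/kg = 484870 kJ/h
|Q| = 134.69 kW = 8081.2 kJ/min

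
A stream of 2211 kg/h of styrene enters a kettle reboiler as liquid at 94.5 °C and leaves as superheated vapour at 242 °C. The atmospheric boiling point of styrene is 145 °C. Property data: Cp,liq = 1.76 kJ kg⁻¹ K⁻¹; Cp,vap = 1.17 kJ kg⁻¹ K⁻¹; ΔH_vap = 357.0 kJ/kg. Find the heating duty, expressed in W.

Q = 344000 W

liquid 94.5→145 °C: 88.88 kJ/kg
vaporisation at 145 °C: 357 kJ/kg
vapour 145→242 °C: 113.49 kJ/kg
Δh = 88.88 + 357 + 113.49 = 559.37 kJ/kg
Q = ṁ·Δh = 2211 kg/h × 559.37 kJ/kg = 1.2368e+06 kJ/h
|Q| = 343.55 kW = 343550 W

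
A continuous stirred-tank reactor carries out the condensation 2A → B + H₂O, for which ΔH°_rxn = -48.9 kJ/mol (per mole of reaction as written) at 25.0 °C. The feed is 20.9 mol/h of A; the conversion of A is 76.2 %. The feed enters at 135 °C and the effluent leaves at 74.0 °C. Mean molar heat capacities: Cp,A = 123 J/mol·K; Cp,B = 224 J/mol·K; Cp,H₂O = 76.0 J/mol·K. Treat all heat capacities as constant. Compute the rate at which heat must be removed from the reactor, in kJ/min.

Extent of reaction ξ = 0.762 × 20.9 / 2 = 7.9629 mol/h
Reaction term: ξ·ΔH°_rxn = 7.9629 × -48.9 = -389.39 kJ/h
Sensible, feed 135→25 °C: -282.78 kJ/h
Outlet flows (mol/h): A 4.9742, B 7.9629, H₂O 7.9629
Sensible, products 25→74.0 °C: 147.03 kJ/h
Q = ΔH = -525.13 kJ/h = -0.14587 kW
Heat removed = 8.7521 kJ/min

Q_out = 8.75 kJ/min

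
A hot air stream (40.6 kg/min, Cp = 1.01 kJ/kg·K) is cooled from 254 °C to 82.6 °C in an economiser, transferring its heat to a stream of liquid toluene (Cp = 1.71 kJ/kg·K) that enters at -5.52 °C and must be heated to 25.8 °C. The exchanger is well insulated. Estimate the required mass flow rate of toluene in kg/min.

Heat released by hot stream: Q = 40.6 × 1.01 × (254 − 82.6) = 7028.4 kJ/min
Energy balance on cold side (adiabatic exchanger): Q = ṁ_c·Cp_c·(T_c,out − T_c,in)
ṁ_c = 7028.4 / [1.71 × (25.8 − -5.52)] = 131.23 kg/min

ṁ_c = 131 kg/min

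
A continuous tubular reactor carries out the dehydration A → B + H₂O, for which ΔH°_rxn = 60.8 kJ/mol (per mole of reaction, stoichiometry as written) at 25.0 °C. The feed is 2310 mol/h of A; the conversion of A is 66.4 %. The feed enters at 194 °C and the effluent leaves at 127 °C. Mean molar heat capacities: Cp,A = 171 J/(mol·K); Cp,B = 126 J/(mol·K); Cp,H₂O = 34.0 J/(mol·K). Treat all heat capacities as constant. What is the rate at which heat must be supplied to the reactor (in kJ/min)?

Q_in = 1080 kJ/min

Extent of reaction ξ = 0.664 × 2310 = 1533.8 mol/h
Reaction term: ξ·ΔH°_rxn = 1533.8 × 60.8 = 93257 kJ/h
Sensible, feed 194→25 °C: -66757 kJ/h
Outlet flows (mol/h): A 776.16, B 1533.8, H₂O 1533.8
Sensible, products 25→127 °C: 38570 kJ/h
Q = ΔH = 65071 kJ/h = 18.075 kW
Heat supplied = 1084.5 kJ/min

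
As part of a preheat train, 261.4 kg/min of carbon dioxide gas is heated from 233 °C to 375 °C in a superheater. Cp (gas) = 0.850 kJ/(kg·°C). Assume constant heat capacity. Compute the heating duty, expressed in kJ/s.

Q = 526 kJ/s

Q = ṁ·Cp·ΔT = 261.4 × 0.850 × (375 − 233) = 31551 kJ/min
Converting: 31551 / 60 s = 525.85 kW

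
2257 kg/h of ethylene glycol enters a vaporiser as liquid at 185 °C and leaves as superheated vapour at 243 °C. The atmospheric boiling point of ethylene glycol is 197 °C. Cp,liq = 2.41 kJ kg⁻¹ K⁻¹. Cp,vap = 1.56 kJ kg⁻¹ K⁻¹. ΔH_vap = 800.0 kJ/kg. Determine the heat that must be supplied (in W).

Q = 565000 W

liquid 185→197 °C: 28.92 kJ/kg
vaporisation at 197 °C: 800 kJ/kg
vapour 197→243 °C: 71.76 kJ/kg
Δh = 28.92 + 800 + 71.76 = 900.68 kJ/kg
Q = ṁ·Δh = 2257 kg/h × 900.68 kJ/kg = 2.0328e+06 kJ/h
|Q| = 564.68 kW = 564680 W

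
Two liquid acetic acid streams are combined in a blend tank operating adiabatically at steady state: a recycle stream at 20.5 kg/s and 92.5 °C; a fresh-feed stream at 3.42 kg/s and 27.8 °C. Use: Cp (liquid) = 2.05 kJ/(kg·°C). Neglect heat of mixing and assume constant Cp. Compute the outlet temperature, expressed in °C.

No heat crosses the boundary, so H_out = H_in.
T_out = Σ ṁᵢCp,ᵢTᵢ / Σ ṁᵢCp,ᵢ
      = 4082.2 / 49.036 = 83.249 °C

T_out = 83.2 °C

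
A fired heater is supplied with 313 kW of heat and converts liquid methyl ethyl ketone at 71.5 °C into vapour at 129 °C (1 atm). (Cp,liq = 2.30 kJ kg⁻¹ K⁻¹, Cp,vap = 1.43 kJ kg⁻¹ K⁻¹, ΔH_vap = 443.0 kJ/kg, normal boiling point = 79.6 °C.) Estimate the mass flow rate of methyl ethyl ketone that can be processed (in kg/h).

ṁ = 2120 kg/h

Δh = 2.30×(79.6−71.5) + 443.0 + 1.43×(129−79.6) = 532.27 kJ/kg
Q = 313 kW = 313 kJ/s = 1.1268e+06 kJ/h
ṁ = Q/Δh = 1.1268e+06 / 532.27 = 2117 kg/h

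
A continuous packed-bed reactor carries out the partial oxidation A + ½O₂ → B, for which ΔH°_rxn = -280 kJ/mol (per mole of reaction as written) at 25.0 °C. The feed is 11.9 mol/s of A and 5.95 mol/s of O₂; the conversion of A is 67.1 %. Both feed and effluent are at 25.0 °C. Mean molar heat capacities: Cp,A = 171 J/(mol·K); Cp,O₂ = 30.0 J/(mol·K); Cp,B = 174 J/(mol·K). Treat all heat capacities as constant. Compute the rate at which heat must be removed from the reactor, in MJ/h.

Extent of reaction ξ = 0.671 × 11.9 = 7.9849 mol/s
Reaction term: ξ·ΔH°_rxn = 7.9849 × -280 = -2235.8 kJ/s
Q = ΔH = -2235.8 kJ/s = -2235.8 kW
Heat removed = 8048.8 MJ/h

Q_out = 8050 MJ/h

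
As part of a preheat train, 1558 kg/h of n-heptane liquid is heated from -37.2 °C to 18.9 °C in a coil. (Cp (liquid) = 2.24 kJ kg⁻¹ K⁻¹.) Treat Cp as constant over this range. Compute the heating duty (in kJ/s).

Q = 54.4 kJ/s

Q = ṁ·Cp·ΔT = 1558 × 2.24 × (18.9 − -37.2) = 195780 kJ/h
Converting: 195780 / 3600 s = 54.385 kW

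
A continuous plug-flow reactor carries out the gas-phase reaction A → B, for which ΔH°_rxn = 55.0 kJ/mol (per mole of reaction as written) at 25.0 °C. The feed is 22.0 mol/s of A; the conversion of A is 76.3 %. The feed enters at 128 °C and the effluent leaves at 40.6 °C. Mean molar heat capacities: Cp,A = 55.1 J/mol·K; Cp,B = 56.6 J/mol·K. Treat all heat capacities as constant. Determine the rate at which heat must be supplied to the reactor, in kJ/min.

Extent of reaction ξ = 0.763 × 22.0 = 16.786 mol/s
Reaction term: ξ·ΔH°_rxn = 16.786 × 55.0 = 923.23 kJ/s
Sensible, feed 128→25 °C: -124.86 kJ/s
Outlet flows (mol/s): A 5.214, B 16.786
Sensible, products 25→40.6 °C: 19.303 kJ/s
Q = ΔH = 817.68 kJ/s = 817.68 kW
Heat supplied = 49061 kJ/min

Q_in = 49100 kJ/min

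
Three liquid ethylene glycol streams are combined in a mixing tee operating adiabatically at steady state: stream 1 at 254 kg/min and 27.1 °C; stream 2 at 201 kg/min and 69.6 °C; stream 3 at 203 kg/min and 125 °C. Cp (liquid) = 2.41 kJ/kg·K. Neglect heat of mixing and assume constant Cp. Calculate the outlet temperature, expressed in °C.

Energy balance with Q = 0: Σ ṁᵢCp,ᵢ(T_out − Tᵢ) = 0
T_out = Σ ṁᵢCp,ᵢTᵢ / Σ ṁᵢCp,ᵢ
      = 111460 / 1585.8 = 70.286 °C

T_out = 70.3 °C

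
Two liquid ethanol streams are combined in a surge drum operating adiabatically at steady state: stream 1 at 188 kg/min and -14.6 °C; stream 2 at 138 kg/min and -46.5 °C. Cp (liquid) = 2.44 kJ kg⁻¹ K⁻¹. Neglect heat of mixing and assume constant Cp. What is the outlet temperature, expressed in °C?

Energy balance with Q = 0: Σ ṁᵢCp,ᵢ(T_out − Tᵢ) = 0
T_out = Σ ṁᵢCp,ᵢTᵢ / Σ ṁᵢCp,ᵢ
      = -22355 / 795.44 = -28.104 °C

T_out = -28.1 °C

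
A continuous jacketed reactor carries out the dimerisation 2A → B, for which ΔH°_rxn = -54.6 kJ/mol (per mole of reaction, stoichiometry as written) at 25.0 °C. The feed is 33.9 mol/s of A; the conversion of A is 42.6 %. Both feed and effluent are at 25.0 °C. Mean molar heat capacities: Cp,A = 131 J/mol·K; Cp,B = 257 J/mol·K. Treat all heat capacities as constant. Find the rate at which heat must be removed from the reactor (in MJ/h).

Extent of reaction ξ = 0.426 × 33.9 / 2 = 7.2207 mol/s
Reaction term: ξ·ΔH°_rxn = 7.2207 × -54.6 = -394.25 kJ/s
Q = ΔH = -394.25 kJ/s = -394.25 kW
Heat removed = 1419.3 MJ/h

Q_out = 1420 MJ/h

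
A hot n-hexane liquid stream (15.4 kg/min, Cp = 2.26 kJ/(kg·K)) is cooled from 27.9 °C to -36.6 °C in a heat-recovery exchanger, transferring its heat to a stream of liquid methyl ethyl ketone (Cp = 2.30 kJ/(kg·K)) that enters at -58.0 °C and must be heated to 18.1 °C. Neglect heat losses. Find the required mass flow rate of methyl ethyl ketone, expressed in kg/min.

ṁ_c = 12.8 kg/min

Heat released by hot stream: Q = 15.4 × 2.26 × (27.9 − -36.6) = 2244.9 kJ/min
Energy balance on cold side (adiabatic exchanger): Q = ṁ_c·Cp_c·(T_c,out − T_c,in)
ṁ_c = 2244.9 / [2.30 × (18.1 − -58.0)] = 12.826 kg/min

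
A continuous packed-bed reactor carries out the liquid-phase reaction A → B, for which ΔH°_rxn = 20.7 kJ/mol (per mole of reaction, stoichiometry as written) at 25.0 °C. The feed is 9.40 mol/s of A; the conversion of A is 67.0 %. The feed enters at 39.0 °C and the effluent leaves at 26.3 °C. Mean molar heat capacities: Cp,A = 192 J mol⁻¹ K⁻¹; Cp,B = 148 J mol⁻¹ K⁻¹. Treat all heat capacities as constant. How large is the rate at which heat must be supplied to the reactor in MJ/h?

Extent of reaction ξ = 0.670 × 9.40 = 6.298 mol/s
Reaction term: ξ·ΔH°_rxn = 6.298 × 20.7 = 130.37 kJ/s
Sensible, feed 39.0→25 °C: -25.267 kJ/s
Outlet flows (mol/s): A 3.102, B 6.298
Sensible, products 25→26.3 °C: 1.986 kJ/s
Q = ΔH = 107.09 kJ/s = 107.09 kW
Heat supplied = 385.51 MJ/h

Q_in = 386 MJ/h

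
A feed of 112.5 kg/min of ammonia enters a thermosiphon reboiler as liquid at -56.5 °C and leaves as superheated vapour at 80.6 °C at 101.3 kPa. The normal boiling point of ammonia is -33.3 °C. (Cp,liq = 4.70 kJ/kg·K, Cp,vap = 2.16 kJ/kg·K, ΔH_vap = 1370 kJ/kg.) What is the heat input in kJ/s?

liquid -56.5→-33.3 °C: 109.04 kJ/kg
vaporisation at -33.3 °C: 1370 kJ/kg
vapour -33.3→80.6 °C: 246.02 kJ/kg
Δh = 109.04 + 1370 + 246.02 = 1725.1 kJ/kg
Q = ṁ·Δh = 112.5 kg/min × 1725.1 kJ/kg = 194070 kJ/min
|Q| = 3234.5 kW

Q = 3230 kJ/s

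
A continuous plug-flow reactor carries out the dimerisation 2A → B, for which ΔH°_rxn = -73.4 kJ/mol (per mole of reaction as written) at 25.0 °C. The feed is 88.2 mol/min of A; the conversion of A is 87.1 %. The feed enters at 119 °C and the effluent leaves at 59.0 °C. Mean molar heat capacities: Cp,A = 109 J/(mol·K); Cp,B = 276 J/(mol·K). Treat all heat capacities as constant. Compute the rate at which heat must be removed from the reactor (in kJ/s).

Extent of reaction ξ = 0.871 × 88.2 / 2 = 38.411 mol/min
Reaction term: ξ·ΔH°_rxn = 38.411 × -73.4 = -2819.4 kJ/min
Sensible, feed 119→25 °C: -903.7 kJ/min
Outlet flows (mol/min): A 11.378, B 38.411
Sensible, products 25→59.0 °C: 402.62 kJ/min
Q = ΔH = -3320.5 kJ/min = -55.341 kW
Heat removed = 55.341 kJ/s

Q_out = 55.3 kJ/s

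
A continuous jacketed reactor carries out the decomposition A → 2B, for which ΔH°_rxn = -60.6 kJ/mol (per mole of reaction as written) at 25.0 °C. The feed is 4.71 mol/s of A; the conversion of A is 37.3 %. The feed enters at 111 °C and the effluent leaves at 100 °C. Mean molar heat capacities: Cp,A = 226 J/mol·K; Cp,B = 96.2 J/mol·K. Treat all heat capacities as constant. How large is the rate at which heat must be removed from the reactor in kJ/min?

Q_out = 7360 kJ/min

Extent of reaction ξ = 0.373 × 4.71 = 1.7568 mol/s
Reaction term: ξ·ΔH°_rxn = 1.7568 × -60.6 = -106.46 kJ/s
Sensible, feed 111→25 °C: -91.544 kJ/s
Outlet flows (mol/s): A 2.9532, B 3.5137
Sensible, products 25→100 °C: 75.407 kJ/s
Q = ΔH = -122.6 kJ/s = -122.6 kW
Heat removed = 7356 kJ/min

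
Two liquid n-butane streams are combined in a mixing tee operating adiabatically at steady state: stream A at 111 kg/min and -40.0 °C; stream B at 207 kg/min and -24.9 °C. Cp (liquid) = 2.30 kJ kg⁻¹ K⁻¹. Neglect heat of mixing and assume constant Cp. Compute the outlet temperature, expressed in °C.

Adiabatic, steady state ⇒ Σ ṁᵢCp,ᵢ(T_out − Tᵢ) = 0
Σ ṁᵢCp,ᵢTᵢ = 111×2.30×-40.0 + 207×2.30×-24.9 = -22067
Σ ṁᵢCp,ᵢ = 111×2.30 + 207×2.30 = 731.4
T_out = -22067 / 731.4 = -30.171 °C

T_out = -30.2 °C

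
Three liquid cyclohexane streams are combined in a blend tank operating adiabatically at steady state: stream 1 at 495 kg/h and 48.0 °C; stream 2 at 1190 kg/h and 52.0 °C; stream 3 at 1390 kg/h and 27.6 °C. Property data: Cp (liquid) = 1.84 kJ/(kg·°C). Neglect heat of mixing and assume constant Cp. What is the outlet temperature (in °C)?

T_out = 40.3 °C

Adiabatic, steady state ⇒ Σ ṁᵢCp,ᵢ(T_out − Tᵢ) = 0
T_out = Σ ṁᵢCp,ᵢTᵢ / Σ ṁᵢCp,ᵢ
      = 228170 / 5658 = 40.327 °C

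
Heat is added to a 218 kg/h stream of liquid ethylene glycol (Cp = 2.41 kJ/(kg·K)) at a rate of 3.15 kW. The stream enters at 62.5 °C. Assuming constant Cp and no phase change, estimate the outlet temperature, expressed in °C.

Q = 3.15 kW = 11340 kJ/h
ΔT = Q/(ṁ·Cp) = 11340/(218×2.41) = 21.584 K
T_out = 62.5 + 21.584 = 84.084 °C

T_out = 84.1 °C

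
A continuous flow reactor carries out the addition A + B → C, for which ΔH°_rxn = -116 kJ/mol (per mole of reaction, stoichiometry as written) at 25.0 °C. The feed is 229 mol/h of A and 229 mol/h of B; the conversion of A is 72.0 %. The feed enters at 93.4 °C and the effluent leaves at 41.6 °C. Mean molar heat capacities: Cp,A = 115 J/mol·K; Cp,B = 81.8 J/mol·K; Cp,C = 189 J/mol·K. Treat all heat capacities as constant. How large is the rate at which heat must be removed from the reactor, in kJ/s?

Extent of reaction ξ = 0.720 × 229 = 164.88 mol/h
Reaction term: ξ·ΔH°_rxn = 164.88 × -116 = -19126 kJ/h
Sensible, feed 93.4→25 °C: -3082.6 kJ/h
Outlet flows (mol/h): A 64.12, B 64.12, C 164.88
Sensible, products 25→41.6 °C: 726.77 kJ/h
Q = ΔH = -21482 kJ/h = -5.9672 kW
Heat removed = 5.9672 kJ/s

Q_out = 5.97 kJ/s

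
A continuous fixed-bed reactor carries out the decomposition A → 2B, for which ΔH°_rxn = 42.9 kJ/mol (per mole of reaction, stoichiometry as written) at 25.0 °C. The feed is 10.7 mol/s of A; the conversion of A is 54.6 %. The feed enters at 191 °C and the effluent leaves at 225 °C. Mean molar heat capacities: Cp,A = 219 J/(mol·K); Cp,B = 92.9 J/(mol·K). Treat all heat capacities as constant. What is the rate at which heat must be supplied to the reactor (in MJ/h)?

Extent of reaction ξ = 0.546 × 10.7 = 5.8422 mol/s
Reaction term: ξ·ΔH°_rxn = 5.8422 × 42.9 = 250.63 kJ/s
Sensible, feed 191→25 °C: -388.99 kJ/s
Outlet flows (mol/s): A 4.8578, B 11.684
Sensible, products 25→225 °C: 429.87 kJ/s
Q = ΔH = 291.51 kJ/s = 291.51 kW
Heat supplied = 1049.4 MJ/h

Q_in = 1050 MJ/h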